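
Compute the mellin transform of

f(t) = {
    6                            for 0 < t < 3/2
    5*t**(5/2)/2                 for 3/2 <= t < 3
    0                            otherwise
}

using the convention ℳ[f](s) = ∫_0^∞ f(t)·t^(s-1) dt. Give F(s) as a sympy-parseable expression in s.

along the cuts 3/2, ℳ[f](s) splits into 2 integrals
on [0, 3/2) integrate f = 6 against the kernel
over [3/2, 3), the kernel integral of 5*t**(5/2)/2 enters the sum

(5*3**(s + 5/2)*s + 6*(3/2)**s*(2*s + 5) - 5*(3/2)**(s + 5/2)*s)/(s*(2*s + 5))
  Re(s) > 0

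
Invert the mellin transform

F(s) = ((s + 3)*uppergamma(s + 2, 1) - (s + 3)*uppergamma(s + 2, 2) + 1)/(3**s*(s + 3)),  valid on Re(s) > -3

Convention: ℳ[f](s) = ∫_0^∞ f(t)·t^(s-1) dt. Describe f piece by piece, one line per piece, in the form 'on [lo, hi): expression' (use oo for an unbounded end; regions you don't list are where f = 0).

on [0, 1/3): 27*t**3
on [1/3, 2/3): 9*t**2*exp(-3*t)

the common scale on t comes off first: t**3 on [0, 1); t**2*exp(-t) on [1, 2)
the shared t-power comes off first: t on [0, 1); exp(-t) on [1, 2)
treat the 2 regions marked off by 1/3 separately and sum
the [0, 1/3) slice contributes ∫ 27*t**3·t^(s-1) dt
the [1/3, 2/3) slice contributes ∫ 9*t**2*exp(-3*t)·t^(s-1) dt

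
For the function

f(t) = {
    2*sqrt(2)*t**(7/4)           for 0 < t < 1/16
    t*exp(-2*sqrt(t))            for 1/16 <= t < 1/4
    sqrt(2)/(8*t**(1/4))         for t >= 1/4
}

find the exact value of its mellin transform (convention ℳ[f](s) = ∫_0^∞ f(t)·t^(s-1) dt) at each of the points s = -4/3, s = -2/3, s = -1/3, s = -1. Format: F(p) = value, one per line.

F(-4/3) = -2*2**(2/3)*uppergamma(-2/3, 1) + 12*2**(2/3)/19 + 2*2**(2/3)*uppergamma(-2/3, 1/2) + 6*2**(5/6)/5
F(-2/3) = -2**(1/3)*uppergamma(2/3, 1) + 3*2**(1/6)/26 + 6*2**(1/3)/11 + 2**(1/3)*uppergamma(2/3, 1/2)
F(-1/3) = -2**(2/3)*uppergamma(4/3, 1)/2 + 3*2**(5/6)/136 + 2**(2/3)*uppergamma(4/3, 1/2)/2 + 3*2**(2/3)/7
F(-1) = 2*Ei(-1) + sqrt(2)/3 + 4/5 - 2*Ei(-1/2)

reversing the shared t-power: 2*sqrt(2)*t**(3/4) on [0, 1/16); exp(-2*sqrt(t)) on [1/16, 1/4); sqrt(2)/(8*t**(5/4)) on [1/4, ∞)
invert the power substitution to get 2*sqrt(2)*t**(3/2) on [0, 1/4); exp(-2*t) on [1/4, 1/2); sqrt(2)/(8*t**(5/2)) on [1/2, ∞)
invert the common scale on t to get t**(3/2) on [0, 1/2); exp(-t) on [1/2, 1); t**(-5/2) on [1, ∞)
along the cuts 1/16, 1/4, ℳ[f](s) splits into 3 integrals
piece [0, 1/16): integrate 2*sqrt(2)*t**(7/4) against the kernel
between 1/16 and 1/4 the integrand is t*exp(-2*sqrt(t))·t^(s-1)
for t in [1/4, ∞): the term is ∫ sqrt(2)/(8*t**(1/4))·t^(s-1)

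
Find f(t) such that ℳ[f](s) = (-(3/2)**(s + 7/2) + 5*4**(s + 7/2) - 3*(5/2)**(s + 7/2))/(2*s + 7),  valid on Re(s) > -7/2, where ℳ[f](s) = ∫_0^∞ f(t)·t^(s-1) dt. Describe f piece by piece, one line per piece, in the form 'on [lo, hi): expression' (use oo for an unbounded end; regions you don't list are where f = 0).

on [0, 3/2): t**(7/2)/2
on [3/2, 5/2): t**(7/2)
on [5/2, 4): 5*t**(7/2)/2

summing 3 kernel integrals split by 3/2, 5/2 yields ℳ[f](s)
∫ over [0, 3/2) of t**(7/2)/2·t^(s-1) joins the sum
piece [3/2, 5/2): integrate t**(7/2) against the kernel
between 5/2 and 4 the integrand is 5*t**(7/2)/2·t^(s-1)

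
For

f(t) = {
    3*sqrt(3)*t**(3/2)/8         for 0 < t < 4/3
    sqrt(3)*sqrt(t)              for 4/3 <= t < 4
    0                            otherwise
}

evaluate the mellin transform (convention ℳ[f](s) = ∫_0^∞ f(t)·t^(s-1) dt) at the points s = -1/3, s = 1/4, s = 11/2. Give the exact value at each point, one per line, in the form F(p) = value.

invert the common scale on t to get sqrt(2)*t**(3/2)/4 on [0, 2); sqrt(2)*sqrt(t) on [2, 6)
strip the common scale on t: t**(3/2) on [0, 1); 2*sqrt(t) on [1, 3)
breakpoints 4/3: one integral from each of the 2 segments
for t in [0, 4/3): the term is ∫ 3*sqrt(3)*t**(3/2)/8·t^(s-1)
segment 4/3 to 4 holds sqrt(3)*sqrt(t); add its integral

F(-1/3) = 6**(1/3)*(-39/7 + 6*3**(1/6))
F(1/4) = -44*sqrt(2)*3**(3/4)/63 + 8*sqrt(6)/3
F(11/2) = 10442752*sqrt(3)/15309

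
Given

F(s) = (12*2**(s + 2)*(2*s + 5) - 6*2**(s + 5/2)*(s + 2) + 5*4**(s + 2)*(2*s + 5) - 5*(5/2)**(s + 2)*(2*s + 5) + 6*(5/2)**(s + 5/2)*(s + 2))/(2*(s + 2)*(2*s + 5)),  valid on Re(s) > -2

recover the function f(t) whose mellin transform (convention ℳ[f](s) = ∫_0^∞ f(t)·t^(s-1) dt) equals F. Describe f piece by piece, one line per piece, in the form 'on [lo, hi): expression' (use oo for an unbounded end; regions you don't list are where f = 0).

on [0, 2): 6*t**2
on [2, 5/2): 3*t**(5/2)/2
on [5/2, 4): 5*t**2/2

along the cuts 2, 5/2, ℳ[f](s) splits into 3 integrals
on [0, 2) integrate f = 6*t**2 against the kernel
segment 2 to 5/2 holds 3*t**(5/2)/2; add its integral
the [5/2, 4) slice contributes ∫ 5*t**2/2·t^(s-1) dt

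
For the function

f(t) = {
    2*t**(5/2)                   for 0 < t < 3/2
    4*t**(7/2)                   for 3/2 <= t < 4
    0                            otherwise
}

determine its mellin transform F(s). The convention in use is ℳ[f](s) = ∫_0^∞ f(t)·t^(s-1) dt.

linearity at 3/2 turns ℳ[f](s) into 2 summed integrals
over [0, 3/2), the kernel integral of 2*t**(5/2) enters the sum
on [3/2, 4) integrate f = 4*t**(7/2) against the kernel

2*(1024*2**(3*s)*s + 2560*2**(3*s) - 9*3**s*sqrt(6)*s - 18*3**s*sqrt(6))/(2**s*(4*s**2 + 24*s + 35))
  Re(s) > -5/2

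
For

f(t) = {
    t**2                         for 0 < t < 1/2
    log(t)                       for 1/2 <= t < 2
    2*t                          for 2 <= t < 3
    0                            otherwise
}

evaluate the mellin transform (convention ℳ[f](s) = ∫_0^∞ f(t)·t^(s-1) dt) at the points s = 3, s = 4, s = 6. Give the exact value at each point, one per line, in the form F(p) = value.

F(3) = 65*log(2)/24 + 5061/160
F(4) = 257*log(2)/64 + 320281/3840
F(6) = 4097*log(2)/384 + 8408191/14336

treat the 3 regions marked off by 1/2, 2 separately and sum
segment [0, 1/2) carries t**2; integrate it
on [1/2, 2): add ∫ log(t)·t^(s-1) dt
[2, 3) adds the kernel integral of 2*t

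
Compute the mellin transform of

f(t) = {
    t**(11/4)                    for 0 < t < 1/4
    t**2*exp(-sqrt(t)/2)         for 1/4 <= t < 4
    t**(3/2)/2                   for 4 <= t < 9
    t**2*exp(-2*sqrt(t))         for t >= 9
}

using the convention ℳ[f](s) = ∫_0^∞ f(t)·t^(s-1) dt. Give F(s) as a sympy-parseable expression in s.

(36**s*(2*s + 3)*(4*s + 11)*uppergamma(2*s + 4, 6)/8 + sqrt(2)*36**s*(2*s + 3)/16 + 32*576**s*(2*s + 3)*(4*s + 11)*uppergamma(2*s + 4, 1/4) - 32*576**s*(2*s + 3)*(4*s + 11)*uppergamma(2*s + 4, 1) - 8*576**s*(4*s + 11) + 27*6**(4*s)*(4*s + 11))/(144**s*(2*s + 3)*(4*s + 11))
  Re(s) > -11/4

undo the shared t-power: t**(3/4) on [0, 1/4); exp(-sqrt(t)/2) on [1/4, 4); 1/(2*sqrt(t)) on [4, 9); …
peel off the power substitution: t**(3/2) on [0, 1/2); exp(-t/2) on [1/2, 2); 1/(2*t) on [2, 3); …
decompose at 1/4, 4, 9; ℳ[f](s) sums the 4 pieces' integrals
segment 0 to 1/4 holds t**(11/4); add its integral
on [1/4, 4) integrate f = t**2*exp(-sqrt(t)/2) against the kernel
on [4, 9): add ∫ t**(3/2)/2·t^(s-1) dt
between 9 and ∞ the integrand is t**2*exp(-2*sqrt(t))·t^(s-1)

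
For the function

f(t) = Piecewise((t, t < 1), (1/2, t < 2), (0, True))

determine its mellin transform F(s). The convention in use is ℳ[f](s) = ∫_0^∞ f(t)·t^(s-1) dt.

(2**s*(s + 1) + s - 1)/(2*s*(s + 1))
  Re(s) > -1

slice at 1, transform all 2 pieces, and sum them
over [0, 1), the kernel integral of t enters the sum
∫ over [1, 2) of 1/2·t^(s-1) joins the sum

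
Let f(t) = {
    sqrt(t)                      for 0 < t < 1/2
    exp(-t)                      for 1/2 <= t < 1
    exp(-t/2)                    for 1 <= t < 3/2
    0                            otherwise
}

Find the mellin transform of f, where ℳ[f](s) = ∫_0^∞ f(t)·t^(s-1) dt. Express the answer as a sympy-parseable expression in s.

the 3 pieces separated at 1/2, 1 each add one integral
the [0, 1/2) slice contributes ∫ sqrt(t)·t^(s-1) dt
over [1/2, 1), the kernel integral of exp(-t) enters the sum
∫ over [1, 3/2) of exp(-t/2)·t^(s-1) joins the sum

(2**s*(2*s + 1)*uppergamma(s, 1/2) - 2**s*(2*s + 1)*uppergamma(s, 1) + 4**s*(2*s + 1)*uppergamma(s, 1/2) - 4**s*(2*s + 1)*uppergamma(s, 3/4) + sqrt(2))/(2**s*(2*s + 1))
  Re(s) > -1/2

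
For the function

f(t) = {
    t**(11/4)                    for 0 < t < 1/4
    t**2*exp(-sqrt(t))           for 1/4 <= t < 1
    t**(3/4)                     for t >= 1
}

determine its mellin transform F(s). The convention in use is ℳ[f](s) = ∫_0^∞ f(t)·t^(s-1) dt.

the shared t-power comes off first: t**(3/4) on [0, 1/4); exp(-sqrt(t)) on [1/4, 1); t**(-5/4) on [1, ∞)
peel off the power substitution: t**(3/2) on [0, 1/2); exp(-t) on [1/2, 1); t**(-5/2) on [1, ∞)
summing 3 kernel integrals split by 1/4, 1 yields ℳ[f](s)
the [0, 1/4) slice contributes ∫ t**(11/4)·t^(s-1) dt
∫ t**2*exp(-sqrt(t))·t^(s-1) over [1/4, 1)
segment 1 to ∞ holds t**(3/4); add its integral

(32*2**(2*s)*(4*s + 3)*(4*s + 11)*uppergamma(2*s + 4, 1/2) - 32*2**(2*s)*(4*s + 3)*(4*s + 11)*uppergamma(2*s + 4, 1) - 64*2**(2*s)*(4*s + 11) + sqrt(2)*(4*s + 3))/(16*2**(2*s)*(4*s + 3)*(4*s + 11))
  -11/4 < Re(s) < -3/4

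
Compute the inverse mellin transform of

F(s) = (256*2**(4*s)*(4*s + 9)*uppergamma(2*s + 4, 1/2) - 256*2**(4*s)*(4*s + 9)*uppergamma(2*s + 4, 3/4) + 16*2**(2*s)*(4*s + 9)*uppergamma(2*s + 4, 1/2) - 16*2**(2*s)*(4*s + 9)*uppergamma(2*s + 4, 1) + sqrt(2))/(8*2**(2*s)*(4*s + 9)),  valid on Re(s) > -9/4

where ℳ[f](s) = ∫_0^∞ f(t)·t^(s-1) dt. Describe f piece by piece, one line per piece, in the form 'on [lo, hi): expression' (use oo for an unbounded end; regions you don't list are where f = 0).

invert the shared t-power to get t**(1/4) on [0, 1/4); exp(-sqrt(t)) on [1/4, 1); exp(-sqrt(t)/2) on [1, 9/4)
undo the power substitution: sqrt(t) on [0, 1/2); exp(-t) on [1/2, 1); exp(-t/2) on [1, 3/2)
linearity at 1/4, 1 turns ℳ[f](s) into 3 summed integrals
∫ over [0, 1/4) of t**(9/4)·t^(s-1) joins the sum
over [1/4, 1), the kernel integral of t**2*exp(-sqrt(t)) enters the sum
between 1 and 9/4 the integrand is t**2*exp(-sqrt(t)/2)·t^(s-1)

on [0, 1/4): t**(9/4)
on [1/4, 1): t**2*exp(-sqrt(t))
on [1, 9/4): t**2*exp(-sqrt(t)/2)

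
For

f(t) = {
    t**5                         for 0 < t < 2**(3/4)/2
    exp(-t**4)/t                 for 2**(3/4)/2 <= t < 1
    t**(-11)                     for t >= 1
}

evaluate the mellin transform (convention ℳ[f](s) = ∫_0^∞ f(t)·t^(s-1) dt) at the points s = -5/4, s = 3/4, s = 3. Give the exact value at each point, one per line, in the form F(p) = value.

F(-5/4) = -uppergamma(-9/16, 1)/4 + 4/49 + 2*2**(1/16)/15 + uppergamma(-9/16, 1/2)/4
F(3/4) = -uppergamma(-1/16, 1)/4 + 2**(9/16)/23 + 4/41 + uppergamma(-1/16, 1/2)/4
F(3) = -sqrt(pi)*erfc(1)/4 + sqrt(pi)*erfc(sqrt(2)/2)/4 + 5/32

strip the shared t-power: t**6 on [0, 2**(3/4)/2); exp(-t**4) on [2**(3/4)/2, 1); t**(-10) on [1, ∞)
the power substitution comes off first: t**3 on [0, sqrt(2)/2); exp(-t**2) on [sqrt(2)/2, 1); t**(-5) on [1, ∞)
the power substitution comes off first: t**(3/2) on [0, 1/2); exp(-t) on [1/2, 1); t**(-5/2) on [1, ∞)
cuts at 2**(3/4)/2, 1: linearity sums the 3 kernel integrals
over [0, 2**(3/4)/2), the kernel integral of t**5 enters the sum
[2**(3/4)/2, 1) adds the kernel integral of exp(-t**4)/t
∫ t**(-11)·t^(s-1) over [1, ∞)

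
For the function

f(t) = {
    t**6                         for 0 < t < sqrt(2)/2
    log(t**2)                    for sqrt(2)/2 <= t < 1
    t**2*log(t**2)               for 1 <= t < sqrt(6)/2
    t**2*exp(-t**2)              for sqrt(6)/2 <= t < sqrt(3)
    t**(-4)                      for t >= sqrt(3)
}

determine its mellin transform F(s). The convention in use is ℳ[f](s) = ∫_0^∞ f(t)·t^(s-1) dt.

peel off the shared t-power: t**4 on [0, sqrt(2)/2); log(t**2)/t**2 on [sqrt(2)/2, 1); log(t**2) on [1, sqrt(6)/2); …
the power substitution comes off first: t**2 on [0, 1/2); log(t)/t on [1/2, 1); log(t) on [1, 3/2); …
the 5 pieces separated at sqrt(2)/2, 1, sqrt(6)/2, sqrt(3) each add one integral
the [0, sqrt(2)/2) slice contributes ∫ t**6·t^(s-1) dt
on [sqrt(2)/2, 1) integrate f = log(t**2) against the kernel
segment [1, sqrt(6)/2) carries t**2*log(t**2); integrate it
the [sqrt(6)/2, sqrt(3)) slice contributes ∫ t**2*exp(-t**2)·t^(s-1) dt
on [sqrt(3), ∞): add ∫ t**(-4)·t^(s-1) dt

(36*2**(s/2)*(s - 4)*(s + 2)**2*(s + 6)*(4*s - (s + 2)**2 + 4)*uppergamma(s/2 + 1, 3/2) - 36*2**(s/2)*(s - 4)*(s + 2)**2*(s + 6)*(4*s - (s + 2)**2 + 4)*uppergamma(s/2 + 1, 3) + 144*2**(s/2)*(s - 4)*(s + 2)**2*(s + 6) + 144*2**(s/2)*(s - 4)*(s + 6)*(4*s - (s + 2)**2 + 4) + 3**(s/2)*(s - 4)*(s + 2)*(s + 6)*(-108*log(2) + 108*log(3))*(4*s - (s + 2)**2 + 4) - 216*3**(s/2)*(s - 4)*(s + 6)*(4*s - (s + 2)**2 + 4) - 8*6**(s/2)*(s + 2)**2*(s + 6)*(4*s - (s + 2)**2 + 4) - 72*(s - 4)*(s + 2)**3*(s + 6)*log(2) - 144*(s - 4)*(s + 2)**2*(s + 6) + 144*(s - 4)*(s + 2)**2*(s + 6)*log(2) + 9*(s - 4)*(s + 2)**2*(4*s - (s + 2)**2 + 4))/(72*2**(s/2)*(s - 4)*(s + 2)**2*(s + 6)*(4*s - (s + 2)**2 + 4))
  -6 < Re(s) < 4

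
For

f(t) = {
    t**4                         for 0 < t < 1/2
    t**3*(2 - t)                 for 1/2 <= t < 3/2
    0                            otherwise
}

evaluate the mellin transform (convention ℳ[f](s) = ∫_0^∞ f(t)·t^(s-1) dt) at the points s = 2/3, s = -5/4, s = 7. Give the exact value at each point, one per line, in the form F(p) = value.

remove the shared t-power first: t**2 on [0, 1/2); t*(2 - t) on [1/2, 3/2)
undo the shared t-power: t on [0, 1/2); 2 - t on [1/2, 3/2)
breakpoints 1/2: one integral from each of the 2 segments
∫ over [0, 1/2) of t**4·t^(s-1) joins the sum
on [1/2, 3/2): add ∫ t**3*(2 - t)·t^(s-1) dt

F(2/3) = 3*2**(1/3)*(-34 + 621*3**(2/3))/4928
F(-5/4) = 3*2**(1/4)*(-10 + 23*3**(3/4))/154
F(7) = 413331/112640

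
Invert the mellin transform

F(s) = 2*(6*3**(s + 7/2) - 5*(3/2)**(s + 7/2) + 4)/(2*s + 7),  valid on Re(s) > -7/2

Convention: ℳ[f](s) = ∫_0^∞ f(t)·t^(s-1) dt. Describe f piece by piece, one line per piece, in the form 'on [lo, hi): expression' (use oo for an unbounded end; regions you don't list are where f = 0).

on [0, 1): 5*t**(7/2)
on [1, 3/2): t**(7/2)
on [3/2, 3): 6*t**(7/2)

summing 3 kernel integrals split by 1, 3/2 yields ℳ[f](s)
[0, 1) adds the kernel integral of 5*t**(7/2)
on [1, 3/2) integrate f = t**(7/2) against the kernel
the [3/2, 3) slice contributes ∫ 6*t**(7/2)·t^(s-1) dt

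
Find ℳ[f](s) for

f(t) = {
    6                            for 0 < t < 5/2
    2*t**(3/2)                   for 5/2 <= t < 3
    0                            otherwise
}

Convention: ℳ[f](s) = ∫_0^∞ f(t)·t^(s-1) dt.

2*(2*3**(s + 3/2)*s + 3*(5/2)**s*(2*s + 3) - 2*(5/2)**(s + 3/2)*s)/(s*(2*s + 3))
  Re(s) > 0

summing 2 kernel integrals split by 5/2 yields ℳ[f](s)
segment [0, 5/2) carries 6; integrate it
∫ 2*t**(3/2)·t^(s-1) over [5/2, 3)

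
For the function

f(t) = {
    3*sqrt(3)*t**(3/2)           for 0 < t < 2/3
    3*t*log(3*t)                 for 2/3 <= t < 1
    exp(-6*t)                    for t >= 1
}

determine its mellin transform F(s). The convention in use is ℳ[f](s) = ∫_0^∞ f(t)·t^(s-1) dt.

back out the common scale on t: t**(3/2) on [0, 2); t*log(t) on [2, 3); exp(-2*t) on [3, ∞)
f breaks at 2/3, 1 into 3 integrals to sum
∫ 3*sqrt(3)*t**(3/2)·t^(s-1) over [0, 2/3)
segment [2/3, 1) carries 3*t*log(3*t); integrate it
on [1, ∞): add ∫ exp(-6*t)·t^(s-1) dt

(-12**s*s*(2*s + 3)*log(4) - 12**s*(2*s + 3)*log(4) + 12**s*(4*s + 6) + 12**s*sqrt(2)*(4*s**2 + 8*s + 4) + 3*18**s*s*(2*s + 3)*log(3) + 18**s*(-6*s - 9) + 3*18**s*(2*s + 3)*log(3) + 3**s*(2*s + 3)*(s**2 + 2*s + 1)*uppergamma(s, 6))/(18**s*(2*s + 3)*(s**2 + 2*s + 1))
  Re(s) > -3/2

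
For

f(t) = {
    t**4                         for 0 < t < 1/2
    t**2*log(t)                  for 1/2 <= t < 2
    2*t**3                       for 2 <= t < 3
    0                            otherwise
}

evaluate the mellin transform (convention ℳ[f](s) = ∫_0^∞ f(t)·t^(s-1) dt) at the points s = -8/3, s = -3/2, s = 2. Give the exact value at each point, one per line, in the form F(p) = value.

F(-8/3) = 3*2**(2/3)*(-19*2**(2/3) - log(2**(2*2**(2/3) + 8)) + 13 + 16*6**(1/3))/16
F(-3/2) = sqrt(2)*(-277 + 180*log(2) + 120*sqrt(6))/60
F(2) = 257*log(2)/64 + 320281/3840

the shared t-power comes off first: t**2 on [0, 1/2); log(t) on [1/2, 2); 2*t on [2, 3)
linearity at 1/2, 2 turns ℳ[f](s) into 3 summed integrals
the [0, 1/2) slice contributes ∫ t**4·t^(s-1) dt
on [1/2, 2): add ∫ t**2*log(t)·t^(s-1) dt
segment [2, 3) carries 2*t**3; integrate it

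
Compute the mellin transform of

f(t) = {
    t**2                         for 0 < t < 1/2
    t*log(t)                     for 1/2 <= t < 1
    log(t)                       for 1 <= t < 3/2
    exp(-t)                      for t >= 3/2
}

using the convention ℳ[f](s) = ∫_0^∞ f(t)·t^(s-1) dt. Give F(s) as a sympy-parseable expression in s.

(4*2**s*s**2*(s + 2)*(s**2 + 2*s + 1)*uppergamma(s, 3/2) - 4*2**s*s**2*(s + 2) + 4*2**s*(s + 2)*(s**2 + 2*s + 1) + 3**s*s*(s + 2)*(-4*log(2) + 4*log(3))*(s**2 + 2*s + 1) - 4*3**s*(s + 2)*(s**2 + 2*s + 1) + s**3*(s + 2)*log(4) + s**2*(s + 2)*log(4) + 2*s**2*(s + 2) + s**2*(s**2 + 2*s + 1))/(4*2**s*s**2*(s + 2)*(s**2 + 2*s + 1))
  Re(s) > -2

breakpoints 1/2, 1, 3/2: one integral from each of the 4 segments
the [0, 1/2) slice contributes ∫ t**2·t^(s-1) dt
on [1/2, 1) integrate f = t*log(t) against the kernel
on [1, 3/2): add ∫ log(t)·t^(s-1) dt
[3/2, ∞) adds the kernel integral of exp(-t)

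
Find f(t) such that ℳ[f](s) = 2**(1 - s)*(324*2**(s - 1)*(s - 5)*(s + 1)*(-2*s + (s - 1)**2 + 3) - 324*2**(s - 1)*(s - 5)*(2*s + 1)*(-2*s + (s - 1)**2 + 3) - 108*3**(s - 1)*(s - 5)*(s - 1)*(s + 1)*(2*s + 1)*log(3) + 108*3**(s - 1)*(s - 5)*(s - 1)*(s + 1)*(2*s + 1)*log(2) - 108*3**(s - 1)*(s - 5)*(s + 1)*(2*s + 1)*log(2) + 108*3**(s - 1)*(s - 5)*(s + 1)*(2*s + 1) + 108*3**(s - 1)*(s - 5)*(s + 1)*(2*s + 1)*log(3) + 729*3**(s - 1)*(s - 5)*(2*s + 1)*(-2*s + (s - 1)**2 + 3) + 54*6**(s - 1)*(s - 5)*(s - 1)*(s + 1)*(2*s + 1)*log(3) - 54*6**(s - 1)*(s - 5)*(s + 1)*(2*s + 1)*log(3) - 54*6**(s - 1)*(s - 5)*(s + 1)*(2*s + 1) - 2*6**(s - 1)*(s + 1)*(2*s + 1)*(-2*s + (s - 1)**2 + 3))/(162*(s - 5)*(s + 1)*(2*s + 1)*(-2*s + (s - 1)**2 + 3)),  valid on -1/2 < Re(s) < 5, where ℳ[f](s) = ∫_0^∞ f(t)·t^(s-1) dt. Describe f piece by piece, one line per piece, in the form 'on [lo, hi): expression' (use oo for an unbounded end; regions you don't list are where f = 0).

reversing the shared t-power: t**(3/2) on [0, 1); 2*t**2 on [1, 3/2); log(t)/t on [3/2, 3); …
f breaks at 1, 3/2, 3 into 4 integrals to sum
between 0 and 1 the integrand is sqrt(t)·t^(s-1)
between 1 and 3/2 the integrand is 2*t·t^(s-1)
∫ over [3/2, 3) of log(t)/t**2·t^(s-1) joins the sum
segment 3 to ∞ holds t**(-5); add its integral

on [0, 1): sqrt(t)
on [1, 3/2): 2*t
on [3/2, 3): log(t)/t**2
on [3, oo): t**(-5)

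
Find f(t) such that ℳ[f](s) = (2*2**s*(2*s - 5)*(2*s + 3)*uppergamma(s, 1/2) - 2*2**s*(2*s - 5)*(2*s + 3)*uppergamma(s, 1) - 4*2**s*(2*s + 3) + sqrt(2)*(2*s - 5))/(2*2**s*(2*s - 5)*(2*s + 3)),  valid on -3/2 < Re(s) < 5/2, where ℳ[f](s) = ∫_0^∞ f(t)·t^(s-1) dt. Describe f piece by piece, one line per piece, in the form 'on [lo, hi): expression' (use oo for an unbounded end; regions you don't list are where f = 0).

on [0, 1/2): t**(3/2)
on [1/2, 1): exp(-t)
on [1, oo): t**(-5/2)

breakpoints 1/2, 1: one integral from each of the 3 segments
∫ over [0, 1/2) of t**(3/2)·t^(s-1) joins the sum
on [1/2, 1) integrate f = exp(-t) against the kernel
piece [1, ∞): integrate t**(-5/2) against the kernel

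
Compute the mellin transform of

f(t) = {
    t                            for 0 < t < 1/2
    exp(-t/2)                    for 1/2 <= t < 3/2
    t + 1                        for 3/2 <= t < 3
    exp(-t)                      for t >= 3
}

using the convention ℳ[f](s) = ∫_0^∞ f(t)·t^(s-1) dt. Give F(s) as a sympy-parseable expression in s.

treat the 4 regions marked off by 1/2, 3/2, 3 separately and sum
on [0, 1/2) integrate f = t against the kernel
segment 1/2 to 3/2 holds exp(-t/2); add its integral
∫ (t + 1)·t^(s-1) over [3/2, 3)
on [3, ∞) integrate f = exp(-t) against the kernel

(2*2**s*s*(s + 1)*uppergamma(s, 3) - 5*3**s*s - 2*3**s + 2*4**s*s*(s + 1)*uppergamma(s, 1/4) - 2*4**s*s*(s + 1)*uppergamma(s, 3/4) + 8*6**s*s + 2*6**s + s)/(2*2**s*s*(s + 1))
  Re(s) > -1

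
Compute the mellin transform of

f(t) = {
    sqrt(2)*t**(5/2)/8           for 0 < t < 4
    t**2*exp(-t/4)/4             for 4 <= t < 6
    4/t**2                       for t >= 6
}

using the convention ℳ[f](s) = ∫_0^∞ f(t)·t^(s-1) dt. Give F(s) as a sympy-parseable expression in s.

2**s*(36*2**s*(s - 2)*(2*s + 5)*uppergamma(s + 2, 1) - 36*2**s*(s - 2)*(2*s + 5)*uppergamma(s + 2, 3/2) + 72*2**(s + 1/2)*(s - 2) - 3**s*(2*s + 5))/(9*(s - 2)*(2*s + 5))
  -5/2 < Re(s) < 2

remove the common scale on t first: t**(5/2) on [0, 2); t**2*exp(-t/2) on [2, 3); t**(-2) on [3, ∞)
the shared t-power comes off first: sqrt(t) on [0, 2); exp(-t/2) on [2, 3); t**(-4) on [3, ∞)
decompose at 4, 6; ℳ[f](s) sums the 3 pieces' integrals
between 0 and 4 the integrand is sqrt(2)*t**(5/2)/8·t^(s-1)
for t in [4, 6): the term is ∫ t**2*exp(-t/4)/4·t^(s-1)
∫ over [6, ∞) of 4/t**2·t^(s-1) joins the sum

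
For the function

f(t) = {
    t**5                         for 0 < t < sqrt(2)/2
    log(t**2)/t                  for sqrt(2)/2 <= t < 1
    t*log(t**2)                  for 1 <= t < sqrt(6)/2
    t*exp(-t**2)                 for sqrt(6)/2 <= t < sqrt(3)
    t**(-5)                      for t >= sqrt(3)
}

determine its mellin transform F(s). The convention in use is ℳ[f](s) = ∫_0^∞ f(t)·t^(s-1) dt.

2**(-s/2 - 1/2)*(27*2**(s/2 + 1/2)*(-s + (s + 1)**2/4)*(s/2 - 5/2)*(s/2 + 5/2)*(s + 1)**2*uppergamma(s/2 + 1/2, 3/2) - 27*2**(s/2 + 1/2)*(-s + (s + 1)**2/4)*(s/2 - 5/2)*(s/2 + 5/2)*(s + 1)**2*uppergamma(s/2 + 1/2, 3) + 108*2**(s/2 + 1/2)*(-s + (s + 1)**2/4)*(s/2 - 5/2)*(s/2 + 5/2) - 27*2**(s/2 + 1/2)*(s/2 - 5/2)*(s/2 + 5/2)*(s + 1)**2 - 54*3**(s/2 + 1/2)*(-s + (s + 1)**2/4)*(s/2 - 5/2)*(s/2 + 5/2)*(s + 1)*log(2) + 54*3**(s/2 + 1/2)*(-s + (s + 1)**2/4)*(s/2 - 5/2)*(s/2 + 5/2)*(s + 1)*log(3) - 108*3**(s/2 + 1/2)*(-s + (s + 1)**2/4)*(s/2 - 5/2)*(s/2 + 5/2) - 6**(s/2 + 1/2)*(-s + (s + 1)**2/4)*(s/2 + 5/2)*(s + 1)**2 + 27*(-s + (s + 1)**2/4)*(s/2 - 5/2)*(s + 1)**2/4 + 27*(s/2 - 5/2)*(s/2 + 5/2)*(s + 1)**3*log(2) - 54*(s/2 - 5/2)*(s/2 + 5/2)*(s + 1)**2*log(2) + 54*(s/2 - 5/2)*(s/2 + 5/2)*(s + 1)**2)/(54*(-s + (s + 1)**2/4)*(s/2 - 5/2)*(s/2 + 5/2)*(s + 1)**2)
  -5 < Re(s) < 5

reversing the shared t-power: t**4 on [0, sqrt(2)/2); log(t**2)/t**2 on [sqrt(2)/2, 1); log(t**2) on [1, sqrt(6)/2); …
undo the power substitution: t**2 on [0, 1/2); log(t)/t on [1/2, 1); log(t) on [1, 3/2); …
cuts at sqrt(2)/2, 1, sqrt(6)/2, sqrt(3): linearity sums the 5 kernel integrals
the [0, sqrt(2)/2) slice contributes ∫ t**5·t^(s-1) dt
∫ over [sqrt(2)/2, 1) of log(t**2)/t·t^(s-1) joins the sum
segment [1, sqrt(6)/2) carries t*log(t**2); integrate it
for t in [sqrt(6)/2, sqrt(3)): the term is ∫ t*exp(-t**2)·t^(s-1)
piece [sqrt(3), ∞): integrate t**(-5) against the kernel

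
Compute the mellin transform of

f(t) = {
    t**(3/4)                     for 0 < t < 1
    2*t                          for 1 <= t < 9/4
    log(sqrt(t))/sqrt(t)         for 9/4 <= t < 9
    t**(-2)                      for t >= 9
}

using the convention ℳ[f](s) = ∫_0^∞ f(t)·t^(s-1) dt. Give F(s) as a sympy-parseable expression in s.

(324*2**(2*s)*(2*s - 4)*(2*s + 2)*(4*s**2 - 4*s + 1) - 324*2**(2*s)*(2*s - 4)*(4*s + 3)*(4*s**2 - 4*s + 1) - 216*3**(2*s)*s*(2*s - 4)*(2*s + 2)*(4*s + 3)*log(3) + 216*3**(2*s)*s*(2*s - 4)*(2*s + 2)*(4*s + 3)*log(2) - 108*3**(2*s)*(2*s - 4)*(2*s + 2)*(4*s + 3)*log(2) + 108*3**(2*s)*(2*s - 4)*(2*s + 2)*(4*s + 3) + 108*3**(2*s)*(2*s - 4)*(2*s + 2)*(4*s + 3)*log(3) + 729*3**(2*s)*(2*s - 4)*(4*s + 3)*(4*s**2 - 4*s + 1) + 108*6**(2*s)*s*(2*s - 4)*(2*s + 2)*(4*s + 3)*log(3) - 54*6**(2*s)*(2*s - 4)*(2*s + 2)*(4*s + 3)*log(3) - 54*6**(2*s)*(2*s - 4)*(2*s + 2)*(4*s + 3) - 2*6**(2*s)*(2*s + 2)*(4*s + 3)*(4*s**2 - 4*s + 1))/(81*2**(2*s)*(2*s - 4)*(2*s + 2)*(4*s + 3)*(4*s**2 - 4*s + 1))
  -3/4 < Re(s) < 2

reversing the power substitution: t**(3/2) on [0, 1); 2*t**2 on [1, 3/2); log(t)/t on [3/2, 3); …
treat the 4 regions marked off by 1, 9/4, 9 separately and sum
∫ over [0, 1) of t**(3/4)·t^(s-1) joins the sum
the [1, 9/4) slice contributes ∫ 2*t·t^(s-1) dt
segment [9/4, 9) carries log(sqrt(t))/sqrt(t); integrate it
[9, ∞) adds the kernel integral of t**(-2)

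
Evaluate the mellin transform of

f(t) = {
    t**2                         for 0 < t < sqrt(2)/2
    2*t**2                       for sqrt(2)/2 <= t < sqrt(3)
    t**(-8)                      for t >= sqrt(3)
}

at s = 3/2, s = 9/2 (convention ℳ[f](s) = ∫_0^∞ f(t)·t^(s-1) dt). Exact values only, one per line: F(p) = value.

F(3/2) = 2**(1/4)*(-1053 + 12650*6**(3/4))/14742
F(9/2) = 2**(3/4)*(-63 + 27320*6**(1/4))/6552

reversing the power substitution: t on [0, 1/2); 2*t on [1/2, 3); t**(-4) on [3, ∞)
linearity at sqrt(2)/2, sqrt(3) turns ℳ[f](s) into 3 summed integrals
[0, sqrt(2)/2) adds the kernel integral of t**2
for t in [sqrt(2)/2, sqrt(3)): the term is ∫ 2*t**2·t^(s-1)
segment [sqrt(3), ∞) carries t**(-8); integrate it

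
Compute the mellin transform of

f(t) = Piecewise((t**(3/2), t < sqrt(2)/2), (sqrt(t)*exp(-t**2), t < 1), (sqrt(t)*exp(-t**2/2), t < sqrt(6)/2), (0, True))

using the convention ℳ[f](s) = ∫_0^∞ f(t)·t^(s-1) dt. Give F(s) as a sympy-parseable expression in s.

remove the shared t-power first: t on [0, sqrt(2)/2); exp(-t**2) on [sqrt(2)/2, 1); exp(-t**2/2) on [1, sqrt(6)/2)
back out the power substitution: sqrt(t) on [0, 1/2); exp(-t) on [1/2, 1); exp(-t/2) on [1, 3/2)
decompose at sqrt(2)/2, 1; ℳ[f](s) sums the 3 pieces' integrals
between 0 and sqrt(2)/2 the integrand is t**(3/2)·t^(s-1)
on [sqrt(2)/2, 1): add ∫ sqrt(t)*exp(-t**2)·t^(s-1) dt
[1, sqrt(6)/2) adds the kernel integral of sqrt(t)*exp(-t**2/2)

2**(3/4 - s/2)*(2**(s/2 + 1/4)*(2*s + 3)*uppergamma(s/2 + 1/4, 1/2) - 2**(s/2 + 1/4)*(2*s + 3)*uppergamma(s/2 + 1/4, 1) + 2**(s + 1/2)*(2*s + 3)*uppergamma(s/2 + 1/4, 1/2) - 2**(s + 1/2)*(2*s + 3)*uppergamma(s/2 + 1/4, 3/4) + 2*sqrt(2))/(4*(2*s + 3))
  Re(s) > -3/2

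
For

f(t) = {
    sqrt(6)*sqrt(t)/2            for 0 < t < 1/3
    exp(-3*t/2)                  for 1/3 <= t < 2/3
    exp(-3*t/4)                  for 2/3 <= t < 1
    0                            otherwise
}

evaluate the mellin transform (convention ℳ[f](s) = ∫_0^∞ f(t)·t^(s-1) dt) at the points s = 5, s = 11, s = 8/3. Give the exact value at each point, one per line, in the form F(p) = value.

back out the common scale on t: sqrt(t) on [0, 1/2); exp(-t) on [1/2, 1); exp(-t/2) on [1, 3/2)
breakpoints 1/3, 2/3: one integral from each of the 3 segments
for t in [0, 1/3): the term is ∫ sqrt(6)*sqrt(t)/2·t^(s-1)
∫ exp(-3*t/2)·t^(s-1) over [1/3, 2/3)
∫ over [2/3, 1) of exp(-3*t/4)·t^(s-1) joins the sum

F(5) = -17324*exp(-3/4)/81 - 2080*exp(-1)/243 + sqrt(2)/2673 + 4642*exp(-1/2)/27
F(11) = -397794505156*exp(-3/4)/2187 - 20201678848*exp(-1)/177147 + sqrt(2)/4074381 + 2789585488042*exp(-1/2)/19683
F(8/3) = 3**(1/3)*(-608*2**(1/3)*uppergamma(8/3, 3/4) - 76*2**(2/3)*uppergamma(8/3, 1) + 3*sqrt(2) + 76*2**(2/3)*uppergamma(8/3, 1/2) + 608*2**(1/3)*uppergamma(8/3, 1/2))/513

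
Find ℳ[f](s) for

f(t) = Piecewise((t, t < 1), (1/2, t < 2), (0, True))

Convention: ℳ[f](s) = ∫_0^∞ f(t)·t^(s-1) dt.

breakpoints 1: one integral from each of the 2 segments
on [0, 1) integrate f = t against the kernel
over [1, 2), the kernel integral of 1/2 enters the sum

(2**s*(s + 1) + s - 1)/(2*s*(s + 1))
  Re(s) > -1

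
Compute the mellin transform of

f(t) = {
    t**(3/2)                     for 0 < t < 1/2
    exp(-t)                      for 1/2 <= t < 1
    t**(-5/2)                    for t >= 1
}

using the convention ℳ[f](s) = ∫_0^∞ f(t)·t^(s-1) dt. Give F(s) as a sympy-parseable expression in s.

integrate the 3 segments split at 1/2, 1, then add the results
piece [0, 1/2): integrate t**(3/2) against the kernel
between 1/2 and 1 the integrand is exp(-t)·t^(s-1)
the [1, ∞) slice contributes ∫ t**(-5/2)·t^(s-1) dt

(2*2**s*(2*s - 5)*(2*s + 3)*uppergamma(s, 1/2) - 2*2**s*(2*s - 5)*(2*s + 3)*uppergamma(s, 1) - 4*2**s*(2*s + 3) + sqrt(2)*(2*s - 5))/(2*2**s*(2*s - 5)*(2*s + 3))
  -3/2 < Re(s) < 5/2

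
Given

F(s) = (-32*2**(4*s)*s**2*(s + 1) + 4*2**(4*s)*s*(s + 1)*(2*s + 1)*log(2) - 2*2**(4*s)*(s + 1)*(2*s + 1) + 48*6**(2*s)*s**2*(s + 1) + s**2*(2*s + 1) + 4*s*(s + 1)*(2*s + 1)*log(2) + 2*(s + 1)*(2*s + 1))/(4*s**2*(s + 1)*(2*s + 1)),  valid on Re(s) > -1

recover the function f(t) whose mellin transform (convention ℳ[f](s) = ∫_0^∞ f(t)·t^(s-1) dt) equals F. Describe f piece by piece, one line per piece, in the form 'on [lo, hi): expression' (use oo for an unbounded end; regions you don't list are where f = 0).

on [0, 1): t/4
on [1, 16): log(sqrt(t)/2)
on [16, 36): sqrt(t)

invert the common scale on t to get t/2 on [0, 1/2); log(sqrt(2)*sqrt(t)/2) on [1/2, 8); sqrt(2)*sqrt(t) on [8, 18)
remove the common scale on t first: t on [0, 1/4); log(sqrt(t)) on [1/4, 4); 2*sqrt(t) on [4, 9)
peel off the power substitution: t**2 on [0, 1/2); log(t) on [1/2, 2); 2*t on [2, 3)
summing 3 kernel integrals split by 1, 16 yields ℳ[f](s)
over [0, 1), the kernel integral of t/4 enters the sum
over [1, 16), the kernel integral of log(sqrt(t)/2) enters the sum
segment 16 to 36 holds sqrt(t); add its integral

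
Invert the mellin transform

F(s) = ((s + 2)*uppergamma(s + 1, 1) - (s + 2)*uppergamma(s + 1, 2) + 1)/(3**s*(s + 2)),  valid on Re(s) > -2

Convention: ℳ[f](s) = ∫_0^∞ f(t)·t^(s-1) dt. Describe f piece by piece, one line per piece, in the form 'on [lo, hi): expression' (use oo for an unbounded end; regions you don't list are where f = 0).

remove the common scale on t first: t**2 on [0, 1); t*exp(-t) on [1, 2)
the shared t-power comes off first: t on [0, 1); exp(-t) on [1, 2)
summing 2 kernel integrals split by 1/3 yields ℳ[f](s)
segment 0 to 1/3 holds 9*t**2; add its integral
on [1/3, 2/3): add ∫ 3*t*exp(-3*t)·t^(s-1) dt

on [0, 1/3): 9*t**2
on [1/3, 2/3): 3*t*exp(-3*t)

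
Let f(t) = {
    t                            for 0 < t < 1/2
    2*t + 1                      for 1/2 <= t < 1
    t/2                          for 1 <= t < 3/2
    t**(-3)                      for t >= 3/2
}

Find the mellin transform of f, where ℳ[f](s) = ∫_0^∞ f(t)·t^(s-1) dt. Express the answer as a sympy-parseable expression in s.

(270*2**s*s**2 - 702*2**s*s - 324*2**s + 49*3**s*s**2 - 275*3**s*s - 162*s**2 + 378*s + 324)/(108*2**s*s*(s**2 - 2*s - 3))
  -1 < Re(s) < 3

integrate the 4 segments split at 1/2, 1, 3/2, then add the results
for t in [0, 1/2): the term is ∫ t·t^(s-1)
for t in [1/2, 1): the term is ∫ (2*t + 1)·t^(s-1)
on [1, 3/2) integrate f = t/2 against the kernel
on [3/2, ∞) integrate f = t**(-3) against the kernel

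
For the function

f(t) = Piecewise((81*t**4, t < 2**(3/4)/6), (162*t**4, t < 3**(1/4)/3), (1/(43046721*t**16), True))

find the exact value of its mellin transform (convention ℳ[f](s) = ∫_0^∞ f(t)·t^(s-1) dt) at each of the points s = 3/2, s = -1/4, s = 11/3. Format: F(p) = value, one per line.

invert the common scale on t to get t**4 on [0, 2**(3/4)/2); 2*t**4 on [2**(3/4)/2, 3**(1/4)); t**(-16) on [3**(1/4), ∞)
the power substitution comes off first: t**2 on [0, sqrt(2)/2); 2*t**2 on [sqrt(2)/2, sqrt(3)); t**(-8) on [sqrt(3), ∞)
back out the power substitution: t on [0, 1/2); 2*t on [1/2, 3); t**(-4) on [3, ∞)
slice at 2**(3/4)/6, 3**(1/4)/3, transform all 3 pieces, and sum them
between 0 and 2**(3/4)/6 the integrand is 81*t**4·t^(s-1)
on [2**(3/4)/6, 3**(1/4)/3) integrate f = 162*t**4 against the kernel
segment 3**(1/4)/3 to ∞ holds 1/(43046721*t**16); add its integral

F(3/2) = 2**(5/8)*sqrt(3)*(-2349 + 28210*6**(3/8))/465102
F(-1/4) = -2*2**(1/16)*3**(1/4)/15 + 8428*3**(3/16)/5265
F(11/3) = 2**(1/12)*3**(1/3)*(-2997 + 36010*6**(11/12))/7444548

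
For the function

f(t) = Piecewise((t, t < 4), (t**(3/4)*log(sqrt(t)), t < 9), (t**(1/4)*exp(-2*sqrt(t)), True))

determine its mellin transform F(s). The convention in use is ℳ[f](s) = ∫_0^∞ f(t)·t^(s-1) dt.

6**(1/2 - 2*s)*(-4*12**(2*s + 1/2)*(s + 1)*(4*s + 1)*log(2) - 8*12**(2*s + 1/2)*(s + 1)*log(2) + 8*12**(2*s + 1/2)*(s + 1) + 12**(2*s + 1/2)*sqrt(2)*(16*s + (4*s + 1)**2 + 8) + 6*18**(2*s + 1/2)*(s + 1)*(4*s + 1)*log(3) - 12*18**(2*s + 1/2)*(s + 1) + 12*18**(2*s + 1/2)*(s + 1)*log(3) + 3**(2*s + 1/2)*(s + 1)*(16*s + (4*s + 1)**2 + 8)*uppergamma(2*s + 1/2, 6))/(3*(s + 1)*(16*s + (4*s + 1)**2 + 8))
  Re(s) > -1

strip the power substitution: t**2 on [0, 2); t**(3/2)*log(t) on [2, 3); sqrt(t)*exp(-2*t) on [3, ∞)
undo the shared t-power: t**(3/2) on [0, 2); t*log(t) on [2, 3); exp(-2*t) on [3, ∞)
slice at 4, 9, transform all 3 pieces, and sum them
between 0 and 4 the integrand is t·t^(s-1)
for t in [4, 9): the term is ∫ t**(3/4)*log(sqrt(t))·t^(s-1)
the [9, ∞) slice contributes ∫ t**(1/4)*exp(-2*sqrt(t))·t^(s-1) dt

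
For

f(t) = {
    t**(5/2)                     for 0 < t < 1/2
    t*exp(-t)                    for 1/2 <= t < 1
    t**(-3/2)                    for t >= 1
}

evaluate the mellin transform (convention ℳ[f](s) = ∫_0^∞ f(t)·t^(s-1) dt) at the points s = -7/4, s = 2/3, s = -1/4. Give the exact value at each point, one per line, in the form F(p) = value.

the shared t-power comes off first: t**(3/2) on [0, 1/2); exp(-t) on [1/2, 1); t**(-5/2) on [1, ∞)
treat the 3 regions marked off by 1/2, 1 separately and sum
over [0, 1/2), the kernel integral of t**(5/2) enters the sum
piece [1/2, 1): integrate t*exp(-t) against the kernel
the [1, ∞) slice contributes ∫ t**(-3/2)·t^(s-1) dt

F(-7/4) = -uppergamma(-3/4, 1) + 4/13 + uppergamma(-3/4, 1/2) + 2*2**(1/4)/3
F(2/3) = -uppergamma(5/3, 1) + 3*2**(5/6)/152 + uppergamma(5/3, 1/2) + 6/5
F(-1/4) = -uppergamma(3/4, 1) + 2**(3/4)/18 + 4/7 + uppergamma(3/4, 1/2)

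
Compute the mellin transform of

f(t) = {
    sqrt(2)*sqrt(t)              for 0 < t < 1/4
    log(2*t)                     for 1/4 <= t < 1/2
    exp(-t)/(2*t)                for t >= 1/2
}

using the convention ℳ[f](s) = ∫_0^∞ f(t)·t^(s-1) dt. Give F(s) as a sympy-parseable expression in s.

the common scale on t comes off first: sqrt(t) on [0, 1/2); log(t) on [1/2, 1); exp(-t/2)/t on [1, ∞)
invert the shared t-power to get t**(3/2) on [0, 1/2); t*log(t) on [1/2, 1); exp(-t/2) on [1, ∞)
slice at 1/4, 1/2, transform all 3 pieces, and sum them
between 0 and 1/4 the integrand is sqrt(2)*sqrt(t)·t^(s-1)
for t in [1/4, 1/2): the term is ∫ log(2*t)·t^(s-1)
piece [1/2, ∞): integrate exp(-t)/(2*t) against the kernel

(2*2**(2*s)*s**3*uppergamma(s - 1, 1/2) + 2**(2*s)*s**2*uppergamma(s - 1, 1/2) - 4*2**s*s - 2*2**s + 4*s**2*log(2) + 2*sqrt(2)*s**2 + s*log(4) + 4*s + 2)/(2*4**s*s**2*(2*s + 1))
  Re(s) > -1/2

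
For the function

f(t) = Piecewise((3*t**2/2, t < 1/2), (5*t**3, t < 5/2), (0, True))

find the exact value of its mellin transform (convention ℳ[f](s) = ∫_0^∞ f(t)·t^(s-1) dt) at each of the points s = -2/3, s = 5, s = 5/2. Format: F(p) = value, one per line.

F(-2/3) = 3*2**(2/3)*(1 + 500*5**(1/3))/224
F(5) = 1708983/1792
F(5/2) = -sqrt(2)/264 + 15625*sqrt(10)/352

the 2 pieces separated at 1/2 each add one integral
segment [0, 1/2) carries 3*t**2/2; integrate it
on [1/2, 5/2) integrate f = 5*t**3 against the kernel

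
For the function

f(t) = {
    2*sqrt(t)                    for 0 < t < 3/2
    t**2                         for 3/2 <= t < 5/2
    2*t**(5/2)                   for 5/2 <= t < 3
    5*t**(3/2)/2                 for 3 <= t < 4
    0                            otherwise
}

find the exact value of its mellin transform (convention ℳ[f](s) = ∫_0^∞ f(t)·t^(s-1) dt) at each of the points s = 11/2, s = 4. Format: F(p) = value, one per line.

f breaks at 3/2, 5/2, 3 into 4 integrals to sum
the [0, 3/2) slice contributes ∫ 2*sqrt(t)·t^(s-1) dt
over [3/2, 5/2), the kernel integral of t**2 enters the sum
between 5/2 and 3 the integrand is 2*t**(5/2)·t^(s-1)
[3, 4) adds the kernel integral of 5*t**(3/2)/2

F(11/2) = -729*sqrt(6)/640 + 15625*sqrt(10)/384 + 45394473/7168
F(4) = -15625*sqrt(10)/416 + 9*sqrt(6)/8 + 16281*sqrt(3)/143 + 256001/264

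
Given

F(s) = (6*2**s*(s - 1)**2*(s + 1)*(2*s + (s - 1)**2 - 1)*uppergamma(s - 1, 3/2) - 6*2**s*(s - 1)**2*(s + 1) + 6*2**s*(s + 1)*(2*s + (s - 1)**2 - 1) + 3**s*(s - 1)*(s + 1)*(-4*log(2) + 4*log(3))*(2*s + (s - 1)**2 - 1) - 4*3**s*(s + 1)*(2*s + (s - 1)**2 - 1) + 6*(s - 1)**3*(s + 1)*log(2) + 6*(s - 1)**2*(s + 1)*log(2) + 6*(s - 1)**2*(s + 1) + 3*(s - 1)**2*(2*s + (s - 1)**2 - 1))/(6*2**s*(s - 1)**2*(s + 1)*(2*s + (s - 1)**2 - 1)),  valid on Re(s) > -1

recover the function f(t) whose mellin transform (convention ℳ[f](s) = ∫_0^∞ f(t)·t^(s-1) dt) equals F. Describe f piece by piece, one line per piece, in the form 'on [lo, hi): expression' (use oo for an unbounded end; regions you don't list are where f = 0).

undo the shared t-power: t**2 on [0, 1/2); t*log(t) on [1/2, 1); log(t) on [1, 3/2); …
treat the 4 regions marked off by 1/2, 1, 3/2 separately and sum
for t in [0, 1/2): the term is ∫ t·t^(s-1)
piece [1/2, 1): integrate log(t) against the kernel
segment [1, 3/2) carries log(t)/t; integrate it
on [3/2, ∞): add ∫ exp(-t)/t·t^(s-1) dt

on [0, 1/2): t
on [1/2, 1): log(t)
on [1, 3/2): log(t)/t
on [3/2, oo): exp(-t)/t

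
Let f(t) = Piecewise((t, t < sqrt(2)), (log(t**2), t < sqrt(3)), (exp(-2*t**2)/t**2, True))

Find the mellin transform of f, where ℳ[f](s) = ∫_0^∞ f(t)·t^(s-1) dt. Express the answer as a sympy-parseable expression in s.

(-12**(s/2)*s**2*log(2) + 12**(s/2)*sqrt(2)*s**2 - 12**(s/2)*s*log(2) + 2*12**(s/2)*s + 2*12**(s/2) + 18**(s/2)*s**2*log(3) - 2*18**(s/2)*s + 18**(s/2)*s*log(3) - 2*18**(s/2) + 3**(s/2)*s**3*uppergamma(s/2 - 1, 6) + 3**(s/2)*s**2*uppergamma(s/2 - 1, 6))/(6**(s/2)*s**2*(s + 1))
  Re(s) > -1

reversing the power substitution: sqrt(t) on [0, 2); log(t) on [2, 3); exp(-2*t)/t on [3, ∞)
strip the shared t-power: t**(3/2) on [0, 2); t*log(t) on [2, 3); exp(-2*t) on [3, ∞)
decompose at sqrt(2), sqrt(3); ℳ[f](s) sums the 3 pieces' integrals
for t in [0, sqrt(2)): the term is ∫ t·t^(s-1)
over [sqrt(2), sqrt(3)), the kernel integral of log(t**2) enters the sum
for t in [sqrt(3), ∞): the term is ∫ exp(-2*t**2)/t**2·t^(s-1)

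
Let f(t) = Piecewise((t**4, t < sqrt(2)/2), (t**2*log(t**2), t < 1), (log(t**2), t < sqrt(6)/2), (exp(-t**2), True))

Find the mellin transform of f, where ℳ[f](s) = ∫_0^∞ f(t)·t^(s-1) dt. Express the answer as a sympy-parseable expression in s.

the power substitution comes off first: t**2 on [0, 1/2); t*log(t) on [1/2, 1); log(t) on [1, 3/2); …
cuts at sqrt(2)/2, 1, sqrt(6)/2: linearity sums the 4 kernel integrals
for t in [0, sqrt(2)/2): the term is ∫ t**4·t^(s-1)
over [sqrt(2)/2, 1), the kernel integral of t**2*log(t**2) enters the sum
on [1, sqrt(6)/2): add ∫ log(t**2)·t^(s-1) dt
piece [sqrt(6)/2, ∞): integrate exp(-t**2) against the kernel

(sqrt(2)/2)**s*(2*2**(s/2)*s**2*(s + 4)*(s**2 + 4*s + 4)*uppergamma(s/2, 3/2) - 8*2**(s/2)*s**2*(s + 4) + 8*2**(s/2)*(s + 4)*(s**2 + 4*s + 4) + 3**(s/2)*s*(s + 4)*(-4*log(2) + 4*log(3))*(s**2 + 4*s + 4) - 8*3**(s/2)*(s + 4)*(s**2 + 4*s + 4) + s**3*(s + 4)*log(4) + 4*s**2*(s + 4)*log(2) + 4*s**2*(s + 4) + s**2*(s**2 + 4*s + 4))/(4*s**2*(s + 4)*(s**2 + 4*s + 4))
  Re(s) > -4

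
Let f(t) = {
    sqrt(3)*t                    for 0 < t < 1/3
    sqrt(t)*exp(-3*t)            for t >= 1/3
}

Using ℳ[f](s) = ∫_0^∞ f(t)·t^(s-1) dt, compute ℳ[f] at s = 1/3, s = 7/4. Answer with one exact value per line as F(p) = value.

reversing the shared t-power: sqrt(3)*sqrt(t) on [0, 1/3); exp(-3*t) on [1/3, ∞)
strip the common scale on t: sqrt(t) on [0, 1); exp(-t) on [1, ∞)
cuts at 1/3: linearity sums the 2 kernel integrals
on [0, 1/3) integrate f = sqrt(3)*t against the kernel
the [1/3, ∞) slice contributes ∫ sqrt(t)*exp(-3*t)·t^(s-1) dt

F(1/3) = 3**(1/6)*(4*uppergamma(5/6, 1) + 3)/12
F(7/4) = 3**(3/4)*(4 + 11*uppergamma(9/4, 1))/297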